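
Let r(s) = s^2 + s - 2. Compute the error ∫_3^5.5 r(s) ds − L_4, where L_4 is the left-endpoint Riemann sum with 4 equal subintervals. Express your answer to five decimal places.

Exact integral: ∫_3^5.5 r(s) ds ≈ 52.0833333.
L_4 = 44.82421875.
Error ≈ 52.0833333 − 44.82421875 ≈ 7.25911.

7.25911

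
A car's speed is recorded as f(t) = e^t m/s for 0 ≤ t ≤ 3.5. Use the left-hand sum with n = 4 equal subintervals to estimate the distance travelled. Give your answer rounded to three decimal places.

Δt = (3.5 − 0)/4 = 0.875.
Left endpoints: 0, 0.875, 1.75, 2.625.
f(0) ≈ 1.000, f(0.875) ≈ 2.399, f(1.75) ≈ 5.755, f(2.625) ≈ 13.805.
Sum = Δt · [f(0) + f(0.875) + f(1.75) + f(2.625)].
Sum ≈ 20.088.

20.088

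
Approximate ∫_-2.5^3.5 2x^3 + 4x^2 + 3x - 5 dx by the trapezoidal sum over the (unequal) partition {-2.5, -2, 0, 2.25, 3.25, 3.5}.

Subinterval widths: 0.5, 2, 2.25, 1, 0.25.
f(-2.5) = -18.75, f(-2) = -11, f(0) = -5, f(2.25) = 44.78125, f(3.25) = 115.65625, f(3.5) = 140.25.
On each subinterval the trapezoid contributes (Δx_i/2)·[f(x_{i-1}) + f(x_i)].
Sum = 133.5234375.

133.5234375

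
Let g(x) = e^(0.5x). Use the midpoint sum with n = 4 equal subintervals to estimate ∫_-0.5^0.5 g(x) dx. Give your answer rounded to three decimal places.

1.010

Δx = (0.5 − (-0.5))/4 = 0.25.
Midpoints: -0.375, -0.125, 0.125, 0.375.
g(-0.375) ≈ 0.829, g(-0.125) ≈ 0.939, g(0.125) ≈ 1.064, g(0.375) ≈ 1.206.
Sum = Δx · [g(-0.375) + g(-0.125) + g(0.125) + g(0.375)].
Sum ≈ 1.010.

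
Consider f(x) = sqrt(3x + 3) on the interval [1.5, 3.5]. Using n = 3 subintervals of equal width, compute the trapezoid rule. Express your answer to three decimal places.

Δx = (3.5 − 1.5)/3 = 2/3.
f(1.5) ≈ 2.739, f(13/6) ≈ 3.082, f(17/6) ≈ 3.391, f(3.5) ≈ 3.674.
T_3 = (Δx/2)·[f(x_0) + 2f(x_1) + 2f(x_2) + f(x_3)].
Sum ≈ 6.453.

6.453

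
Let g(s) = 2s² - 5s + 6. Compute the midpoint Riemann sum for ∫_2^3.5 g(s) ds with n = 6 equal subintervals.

Δs = (3.5 − 2)/6 = 0.25.
Midpoints: 2.125, 2.375, 2.625, 2.875, 3.125, 3.375.
g(2.125) = 4.40625, g(2.375) = 5.40625, g(2.625) = 6.65625, g(2.875) = 8.15625, g(3.125) = 9.90625, g(3.375) = 11.90625.
Sum = Δs · [g(2.125) + g(2.375) + g(2.625) + ...].
Sum = 11.609375.

11.609375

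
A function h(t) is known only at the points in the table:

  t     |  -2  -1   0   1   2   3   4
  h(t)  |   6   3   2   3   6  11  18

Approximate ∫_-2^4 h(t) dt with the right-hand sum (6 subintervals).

Δt = 1.
Sum = 1·[3 + 2 + 3 + 6 + 11 + 18] = 43.

43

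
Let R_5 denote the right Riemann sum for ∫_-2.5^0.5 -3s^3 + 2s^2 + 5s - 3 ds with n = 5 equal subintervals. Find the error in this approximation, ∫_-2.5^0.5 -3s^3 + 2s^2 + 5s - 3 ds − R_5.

Exact integral: ∫_-2.5^0.5 f(s) ds = 15.75.
R_5 = 4.455.
Error = 15.75 − 4.455 = 11.295.

11.295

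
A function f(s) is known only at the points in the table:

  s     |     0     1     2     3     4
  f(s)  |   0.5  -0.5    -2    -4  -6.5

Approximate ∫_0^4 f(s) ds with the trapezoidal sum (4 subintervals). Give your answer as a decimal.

Δs = 1.
T_4 = (1/2)·[0.5 + 2·(-0.5) + 2·(-2) + 2·(-4) + (-6.5)] = -9.5.

-9.5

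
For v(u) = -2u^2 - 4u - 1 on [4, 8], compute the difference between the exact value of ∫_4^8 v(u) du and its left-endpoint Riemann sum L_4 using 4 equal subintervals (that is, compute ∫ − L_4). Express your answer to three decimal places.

Exact integral: ∫_4^8 v(u) du ≈ -398.66667.
L_4 = -344.
Error ≈ -398.66667 − (-344) ≈ -54.667.

-54.667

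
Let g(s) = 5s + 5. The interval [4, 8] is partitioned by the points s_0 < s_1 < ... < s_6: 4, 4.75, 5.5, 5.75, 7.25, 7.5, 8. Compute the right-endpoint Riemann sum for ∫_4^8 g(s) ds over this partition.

Subinterval widths: 0.75, 0.75, 0.25, 1.5, 0.25, 0.5.
Right endpoints: 4.75, 5.5, 5.75, 7.25, 7.5, 8.
g(4.75) = 28.75, g(5.5) = 32.5, g(5.75) = 33.75, g(7.25) = 41.25, g(7.5) = 42.5, g(8) = 45.
Sum = Σ Δs_i · g(s_i).
Sum = 149.375.

149.375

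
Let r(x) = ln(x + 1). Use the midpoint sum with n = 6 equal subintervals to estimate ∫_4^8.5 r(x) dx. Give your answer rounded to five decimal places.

Δx = (8.5 − 4)/6 = 0.75.
Midpoints: 4.375, 5.125, 5.875, 6.625, 7.375, 8.125.
r(4.375) ≈ 1.68176, r(5.125) ≈ 1.81238, r(5.875) ≈ 1.92789, r(6.625) ≈ 2.03143, r(7.375) ≈ 2.12525, r(8.125) ≈ 2.21102.
Sum = Δx · [r(4.375) + r(5.125) + r(5.875) + ...].
Sum ≈ 8.84230.

8.84230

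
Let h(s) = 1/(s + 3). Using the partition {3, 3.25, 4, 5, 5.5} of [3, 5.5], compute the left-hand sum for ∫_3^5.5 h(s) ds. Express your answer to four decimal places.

0.3670

Subinterval widths: 0.25, 0.75, 1, 0.5.
Left endpoints: 3, 3.25, 4, 5.
h(3) = 1/6, h(3.25) = 0.16, h(4) = 1/7, h(5) = 0.125.
Sum = Σ Δs_i · h(s_i).
Sum ≈ 0.3670.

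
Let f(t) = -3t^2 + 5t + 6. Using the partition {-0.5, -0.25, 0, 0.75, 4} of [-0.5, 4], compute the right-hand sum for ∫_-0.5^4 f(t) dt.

-62.8125

Subinterval widths: 0.25, 0.25, 0.75, 3.25.
Right endpoints: -0.25, 0, 0.75, 4.
f(-0.25) = 4.5625, f(0) = 6, f(0.75) = 8.0625, f(4) = -22.
Sum = Σ Δt_i · f(t_i).
Sum = -62.8125.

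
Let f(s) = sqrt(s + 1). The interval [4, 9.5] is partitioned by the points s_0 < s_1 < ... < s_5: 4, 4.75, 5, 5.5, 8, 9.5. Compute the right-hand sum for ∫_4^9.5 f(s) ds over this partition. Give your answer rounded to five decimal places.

Subinterval widths: 0.75, 0.25, 0.5, 2.5, 1.5.
Right endpoints: 4.75, 5, 5.5, 8, 9.5.
f(4.75) ≈ 2.39792, f(5) ≈ 2.44949, f(5.5) ≈ 2.54951, f(8) ≈ 3.00000, f(9.5) ≈ 3.24037.
Sum = Σ Δs_i · f(s_i).
Sum ≈ 16.04612.

16.04612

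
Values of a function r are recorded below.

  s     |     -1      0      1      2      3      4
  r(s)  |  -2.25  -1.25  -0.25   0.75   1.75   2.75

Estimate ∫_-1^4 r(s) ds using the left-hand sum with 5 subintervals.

-1.25

Δs = 1.
Sum = 1·[(-2.25) + (-1.25) + (-0.25) + 0.75 + 1.75] = -1.25.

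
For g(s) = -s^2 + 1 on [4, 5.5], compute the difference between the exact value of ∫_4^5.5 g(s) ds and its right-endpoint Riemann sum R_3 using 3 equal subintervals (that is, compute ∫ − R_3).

Exact integral: ∫_4^5.5 g(s) ds = -32.625.
R_3 = -36.25.
Error = -32.625 − (-36.25) = 3.625.

3.625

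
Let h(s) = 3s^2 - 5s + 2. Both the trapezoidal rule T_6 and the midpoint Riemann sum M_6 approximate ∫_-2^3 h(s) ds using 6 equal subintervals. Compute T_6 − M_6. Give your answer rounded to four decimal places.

2.6042

T_6 ≈ 34.236111.
M_6 ≈ 31.631944.
T_6 − M_6 ≈ 2.6042.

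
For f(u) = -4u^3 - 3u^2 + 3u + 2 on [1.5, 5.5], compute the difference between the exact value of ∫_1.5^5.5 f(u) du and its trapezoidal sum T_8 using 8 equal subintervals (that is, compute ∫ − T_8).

7.5

Exact integral: ∫_1.5^5.5 f(u) du = -1023.
T_8 = -1030.5.
Error = -1023 − (-1030.5) = 7.5.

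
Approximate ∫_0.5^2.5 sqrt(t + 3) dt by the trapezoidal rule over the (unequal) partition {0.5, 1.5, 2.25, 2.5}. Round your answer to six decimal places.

Subinterval widths: 1, 0.75, 0.25.
f(0.5) ≈ 1.870829, f(1.5) ≈ 2.121320, f(2.25) ≈ 2.291288, f(2.5) ≈ 2.345208.
On each subinterval the trapezoid contributes (Δt_i/2)·[f(t_{i-1}) + f(t_i)].
Sum ≈ 4.230365.

4.230365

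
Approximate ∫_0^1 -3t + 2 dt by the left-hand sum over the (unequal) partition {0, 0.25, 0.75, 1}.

1.0625

Subinterval widths: 0.25, 0.5, 0.25.
Left endpoints: 0, 0.25, 0.75.
f(0) = 2, f(0.25) = 1.25, f(0.75) = -0.25.
Sum = Σ Δt_i · f(t_i).
Sum = 1.0625.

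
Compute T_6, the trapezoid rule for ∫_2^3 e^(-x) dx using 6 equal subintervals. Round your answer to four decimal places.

0.0857

Δx = (3 − 2)/6 = 1/6.
f(2) ≈ 0.1353, f(13/6) ≈ 0.1146, f(7/3) ≈ 0.0970, f(2.5) ≈ 0.0821, f(8/3) ≈ 0.0695, f(17/6) ≈ 0.0588, f(3) ≈ 0.0498.
T_6 = (Δx/2)·[f(x_0) + 2f(x_1) + ... + 2f(x_{5}) + f(x_6)].
Sum ≈ 0.0857.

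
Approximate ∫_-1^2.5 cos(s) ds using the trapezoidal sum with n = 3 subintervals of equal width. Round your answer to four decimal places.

1.2728

Δs = (2.5 − (-1))/3 = 7/6.
f(-1) ≈ 0.5403, f(1/6) ≈ 0.9861, f(4/3) ≈ 0.2352, f(2.5) ≈ -0.8011.
T_3 = (Δs/2)·[f(s_0) + 2f(s_1) + 2f(s_2) + f(s_3)].
Sum ≈ 1.2728.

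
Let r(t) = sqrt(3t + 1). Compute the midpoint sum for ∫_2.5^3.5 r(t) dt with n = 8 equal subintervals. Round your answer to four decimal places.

3.1593

Δt = (3.5 − 2.5)/8 = 0.125.
Midpoints: 2.5625, 2.6875, 2.8125, 2.9375, 3.0625, 3.1875, 3.3125, 3.4375.
r(2.5625) ≈ 2.9475, r(2.6875) ≈ 3.0104, r(2.8125) ≈ 3.0721, r(2.9375) ≈ 3.1325, r(3.0625) ≈ 3.1918, r(3.1875) ≈ 3.2500, r(3.3125) ≈ 3.3072, r(3.4375) ≈ 3.3634.
Sum = Δt · [r(2.5625) + r(2.6875) + r(2.8125) + ...].
Sum ≈ 3.1593.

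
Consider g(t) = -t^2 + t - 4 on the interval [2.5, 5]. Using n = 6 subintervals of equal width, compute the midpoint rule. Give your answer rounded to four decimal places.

Δt = (5 − 2.5)/6 = 5/12.
Midpoints: 65/24, 3.125, 85/24, 95/24, 4.375, 115/24.
g(65/24) = -4969/576, g(3.125) = -10.640625, g(85/24) = -7489/576, g(95/24) = -9049/576, g(4.375) = -18.765625, g(115/24) = -12769/576.
Sum = Δt · [g(65/24) + g(3.125) + g(85/24) + ...].
Sum ≈ -37.0472.

-37.0472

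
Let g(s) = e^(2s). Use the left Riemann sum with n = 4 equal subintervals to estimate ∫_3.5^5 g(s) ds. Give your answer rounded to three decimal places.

Δs = (5 − 3.5)/4 = 0.375.
Left endpoints: 3.5, 3.875, 4.25, 4.625.
g(3.5) ≈ 1096.633, g(3.875) ≈ 2321.572, g(4.25) ≈ 4914.769, g(4.625) ≈ 10404.566.
Sum = Δs · [g(3.5) + g(3.875) + g(4.25) + g(4.625)].
Sum ≈ 7026.578.

7026.578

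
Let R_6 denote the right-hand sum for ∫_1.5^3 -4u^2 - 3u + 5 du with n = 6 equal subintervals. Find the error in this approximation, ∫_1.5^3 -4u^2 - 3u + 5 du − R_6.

Exact integral: ∫_1.5^3 f(u) du = -34.125.
R_6 = -38.125.
Error = -34.125 − (-38.125) = 4.

4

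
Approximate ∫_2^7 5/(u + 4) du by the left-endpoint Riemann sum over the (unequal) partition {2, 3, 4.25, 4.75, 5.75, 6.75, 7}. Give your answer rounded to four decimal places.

3.2297

Subinterval widths: 1, 1.25, 0.5, 1, 1, 0.25.
Left endpoints: 2, 3, 4.25, 4.75, 5.75, 6.75.
f(2) = 5/6, f(3) = 5/7, f(4.25) = 20/33, f(4.75) = 4/7, f(5.75) = 20/39, f(6.75) = 20/43.
Sum = Σ Δu_i · f(u_i).
Sum ≈ 3.2297.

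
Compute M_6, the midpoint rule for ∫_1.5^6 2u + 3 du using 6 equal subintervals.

47.25

Δu = (6 − 1.5)/6 = 0.75.
Midpoints: 1.875, 2.625, 3.375, 4.125, 4.875, 5.625.
f(1.875) = 6.75, f(2.625) = 8.25, f(3.375) = 9.75, f(4.125) = 11.25, f(4.875) = 12.75, f(5.625) = 14.25.
Sum = Δu · [f(1.875) + f(2.625) + f(3.375) + ...].
Sum = 47.25.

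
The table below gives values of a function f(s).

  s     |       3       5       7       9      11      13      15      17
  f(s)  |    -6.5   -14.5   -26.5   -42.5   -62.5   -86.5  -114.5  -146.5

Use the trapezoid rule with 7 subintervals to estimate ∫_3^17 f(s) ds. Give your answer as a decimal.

Δs = 2.
T_7 = (2/2)·[(-6.5) + 2·(-14.5) + 2·(-26.5) + 2·(-42.5) + 2·(-62.5) + 2·(-86.5) + 2·(-114.5) + (-146.5)] = -847.

-847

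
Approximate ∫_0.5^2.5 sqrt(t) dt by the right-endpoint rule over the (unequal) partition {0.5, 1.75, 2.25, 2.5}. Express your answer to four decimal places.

2.7989

Subinterval widths: 1.25, 0.5, 0.25.
Right endpoints: 1.75, 2.25, 2.5.
f(1.75) ≈ 1.3229, f(2.25) ≈ 1.5000, f(2.5) ≈ 1.5811.
Sum = Σ Δt_i · f(t_i).
Sum ≈ 2.7989.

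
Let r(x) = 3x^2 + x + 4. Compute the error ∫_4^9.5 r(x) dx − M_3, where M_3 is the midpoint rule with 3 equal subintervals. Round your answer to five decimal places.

Exact integral: ∫_4^9.5 r(x) dx = 852.5.
M_3 ≈ 847.8784722.
Error ≈ 852.5 − 847.8784722 ≈ 4.62153.

4.62153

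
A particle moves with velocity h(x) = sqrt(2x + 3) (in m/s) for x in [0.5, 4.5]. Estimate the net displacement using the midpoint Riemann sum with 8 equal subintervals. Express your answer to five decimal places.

Δx = (4.5 − 0.5)/8 = 0.5.
Midpoints: 0.75, 1.25, 1.75, 2.25, 2.75, 3.25, 3.75, 4.25.
h(0.75) ≈ 2.12132, h(1.25) ≈ 2.34521, h(1.75) ≈ 2.54951, h(2.25) ≈ 2.73861, h(2.75) ≈ 2.91548, h(3.25) ≈ 3.08221, h(3.75) ≈ 3.24037, h(4.25) ≈ 3.39116.
Sum = Δx · [h(0.75) + h(1.25) + h(1.75) + ...].
Sum ≈ 11.19193.

11.19193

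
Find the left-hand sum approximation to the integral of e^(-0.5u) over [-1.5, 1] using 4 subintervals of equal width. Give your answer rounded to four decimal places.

Δu = (1 − (-1.5))/4 = 0.625.
Left endpoints: -1.5, -0.875, -0.25, 0.375.
f(-1.5) ≈ 2.1170, f(-0.875) ≈ 1.5488, f(-0.25) ≈ 1.1331, f(0.375) ≈ 0.8290.
Sum = Δu · [f(-1.5) + f(-0.875) + f(-0.25) + f(0.375)].
Sum ≈ 3.5175.

3.5175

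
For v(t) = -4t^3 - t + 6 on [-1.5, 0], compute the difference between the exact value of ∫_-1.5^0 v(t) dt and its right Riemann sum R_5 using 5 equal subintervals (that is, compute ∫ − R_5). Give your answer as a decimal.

2.0475

Exact integral: ∫_-1.5^0 v(t) dt = 15.1875.
R_5 = 13.14.
Error = 15.1875 − 13.14 = 2.0475.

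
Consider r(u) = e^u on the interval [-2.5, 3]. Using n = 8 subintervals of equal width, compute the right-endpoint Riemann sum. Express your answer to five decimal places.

Δu = (3 − (-2.5))/8 = 0.6875.
Right endpoints: -1.8125, -1.125, -0.4375, 0.25, 0.9375, 1.625, 2.3125, 3.
r(-1.8125) ≈ 0.16325, r(-1.125) ≈ 0.32465, r(-0.4375) ≈ 0.64565, r(0.25) ≈ 1.28403, r(0.9375) ≈ 2.55359, r(1.625) ≈ 5.07842, r(2.3125) ≈ 10.09964, r(3) ≈ 20.08554.
Sum = Δu · [r(-1.8125) + r(-1.125) + r(-0.4375) + ...].
Sum ≈ 27.66140.

27.66140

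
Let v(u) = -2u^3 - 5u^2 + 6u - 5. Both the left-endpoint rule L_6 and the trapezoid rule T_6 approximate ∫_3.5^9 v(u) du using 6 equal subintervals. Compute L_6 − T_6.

L_6 ≈ -3431.62124.
T_6 ≈ -4202.99624.
L_6 − T_6 = 771.375.

771.375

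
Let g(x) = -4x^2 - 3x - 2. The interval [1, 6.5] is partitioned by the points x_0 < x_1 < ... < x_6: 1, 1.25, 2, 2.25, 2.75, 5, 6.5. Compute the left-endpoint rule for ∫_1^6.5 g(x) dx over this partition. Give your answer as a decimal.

Subinterval widths: 0.25, 0.75, 0.25, 0.5, 2.25, 1.5.
Left endpoints: 1, 1.25, 2, 2.25, 2.75, 5.
g(1) = -9, g(1.25) = -12, g(2) = -24, g(2.25) = -29, g(2.75) = -40.5, g(5) = -117.
Sum = Σ Δx_i · g(x_i).
Sum = -298.375.

-298.375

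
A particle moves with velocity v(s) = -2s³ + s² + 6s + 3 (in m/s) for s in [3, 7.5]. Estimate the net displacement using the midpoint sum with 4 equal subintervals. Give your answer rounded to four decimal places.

Δs = (7.5 − 3)/4 = 1.125.
Midpoints: 3.5625, 4.6875, 5.8125, 6.9375.
v(3.5625) = -109281/2048, v(4.6875) = -313131/2048, v(5.8125) = -657597/2048, v(6.9375) = -1177671/2048.
Sum = Δs · [v(3.5625) + v(4.6875) + v(5.8125) + v(6.9375)].
Sum ≈ -1240.1807.

-1240.1807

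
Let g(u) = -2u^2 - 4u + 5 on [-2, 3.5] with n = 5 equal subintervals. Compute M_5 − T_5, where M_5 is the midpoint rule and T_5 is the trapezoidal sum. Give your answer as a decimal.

3.3275

M_5 = -21.8075.
T_5 = -25.135.
M_5 − T_5 = 3.3275.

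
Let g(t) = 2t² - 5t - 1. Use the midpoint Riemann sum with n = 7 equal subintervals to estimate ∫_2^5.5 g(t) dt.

36.3125

Δt = (5.5 − 2)/7 = 0.5.
Midpoints: 2.25, 2.75, 3.25, 3.75, 4.25, 4.75, 5.25.
g(2.25) = -2.125, g(2.75) = 0.375, g(3.25) = 3.875, g(3.75) = 8.375, g(4.25) = 13.875, g(4.75) = 20.375, g(5.25) = 27.875.
Sum = Δt · [g(2.25) + g(2.75) + g(3.25) + ...].
Sum = 36.3125.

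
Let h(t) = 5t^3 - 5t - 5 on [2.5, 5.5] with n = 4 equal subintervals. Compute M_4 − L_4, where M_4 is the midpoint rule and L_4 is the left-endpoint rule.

M_4 = 1011.5625.
L_4 = 759.84375.
M_4 − L_4 = 251.71875.

251.71875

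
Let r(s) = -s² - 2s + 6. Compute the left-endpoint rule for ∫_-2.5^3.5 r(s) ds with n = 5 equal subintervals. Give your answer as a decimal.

19.86

Δs = (3.5 − (-2.5))/5 = 1.2.
Left endpoints: -2.5, -1.3, -0.1, 1.1, 2.3.
r(-2.5) = 4.75, r(-1.3) = 6.91, r(-0.1) = 6.19, r(1.1) = 2.59, r(2.3) = -3.89.
Sum = Δs · [r(-2.5) + r(-1.3) + r(-0.1) + r(1.1) + r(2.3)].
Sum = 19.86.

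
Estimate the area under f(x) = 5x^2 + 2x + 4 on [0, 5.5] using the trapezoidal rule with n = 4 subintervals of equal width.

Δx = (5.5 − 0)/4 = 1.375.
f(0) = 4, f(1.375) = 16.203125, f(2.75) = 47.3125, f(4.125) = 97.328125, f(5.5) = 166.25.
T_4 = (Δx/2)·[f(x_0) + 2f(x_1) + 2f(x_2) + 2f(x_3) + f(x_4)].
Sum = 338.20703125.

338.20703125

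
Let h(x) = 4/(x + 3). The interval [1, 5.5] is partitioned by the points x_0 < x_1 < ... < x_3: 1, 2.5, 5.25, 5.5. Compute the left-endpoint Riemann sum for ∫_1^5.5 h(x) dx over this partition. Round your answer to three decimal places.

3.621

Subinterval widths: 1.5, 2.75, 0.25.
Left endpoints: 1, 2.5, 5.25.
h(1) = 1, h(2.5) = 8/11, h(5.25) = 16/33.
Sum = Σ Δx_i · h(x_i).
Sum ≈ 3.621.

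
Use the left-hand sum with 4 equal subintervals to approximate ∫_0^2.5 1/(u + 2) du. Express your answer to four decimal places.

Δu = (2.5 − 0)/4 = 0.625.
Left endpoints: 0, 0.625, 1.25, 1.875.
f(0) = 0.5, f(0.625) = 8/21, f(1.25) = 4/13, f(1.875) = 8/31.
Sum = Δu · [f(0) + f(0.625) + f(1.25) + f(1.875)].
Sum ≈ 0.9042.

0.9042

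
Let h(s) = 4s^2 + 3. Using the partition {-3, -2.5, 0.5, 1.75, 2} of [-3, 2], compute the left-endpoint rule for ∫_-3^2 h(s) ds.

Subinterval widths: 0.5, 3, 1.25, 0.25.
Left endpoints: -3, -2.5, 0.5, 1.75.
h(-3) = 39, h(-2.5) = 28, h(0.5) = 4, h(1.75) = 15.25.
Sum = Σ Δs_i · h(s_i).
Sum = 112.3125.

112.3125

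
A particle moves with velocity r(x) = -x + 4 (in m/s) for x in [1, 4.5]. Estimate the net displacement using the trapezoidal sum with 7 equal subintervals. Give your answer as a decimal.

Δx = (4.5 − 1)/7 = 0.5.
r(1) = 3, r(1.5) = 2.5, r(2) = 2, r(2.5) = 1.5, r(3) = 1, r(3.5) = 0.5, r(4) = 0, r(4.5) = -0.5.
T_7 = (Δx/2)·[r(x_0) + 2r(x_1) + ... + 2r(x_{6}) + r(x_7)].
Sum = 4.375.

4.375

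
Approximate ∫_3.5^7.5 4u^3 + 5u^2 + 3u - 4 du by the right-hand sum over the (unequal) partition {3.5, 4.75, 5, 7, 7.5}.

Subinterval widths: 1.25, 0.25, 2, 0.5.
Right endpoints: 4.75, 5, 7, 7.5.
f(4.75) = 551.75, f(5) = 636, f(7) = 1634, f(7.5) = 1987.25.
Sum = Σ Δu_i · f(u_i).
Sum = 5110.3125.

5110.3125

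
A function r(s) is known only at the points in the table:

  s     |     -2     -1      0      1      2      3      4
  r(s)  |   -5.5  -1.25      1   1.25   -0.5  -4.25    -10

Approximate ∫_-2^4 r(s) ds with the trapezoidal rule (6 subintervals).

Δs = 1.
T_6 = (1/2)·[(-5.5) + 2·(-1.25) + 2·1 + 2·1.25 + 2·(-0.5) + 2·(-4.25) + (-10)] = -11.5.

-11.5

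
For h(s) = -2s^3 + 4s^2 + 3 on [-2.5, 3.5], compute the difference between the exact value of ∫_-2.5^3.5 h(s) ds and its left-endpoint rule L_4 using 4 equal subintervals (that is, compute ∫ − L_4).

-72

Exact integral: ∫_-2.5^3.5 h(s) ds = 40.5.
L_4 = 112.5.
Error = 40.5 − 112.5 = -72.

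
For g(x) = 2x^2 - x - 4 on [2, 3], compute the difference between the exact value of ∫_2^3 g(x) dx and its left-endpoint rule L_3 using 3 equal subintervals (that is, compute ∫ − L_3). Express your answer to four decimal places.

1.4630

Exact integral: ∫_2^3 g(x) dx ≈ 6.166667.
L_3 ≈ 4.703704.
Error ≈ 6.166667 − 4.703704 ≈ 1.4630.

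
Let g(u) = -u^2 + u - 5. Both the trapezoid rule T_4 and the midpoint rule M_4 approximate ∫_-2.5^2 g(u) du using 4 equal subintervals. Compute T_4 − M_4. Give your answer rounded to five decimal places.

-1.42383

T_4 = -32.44921875.
M_4 ≈ -31.0253906.
T_4 − M_4 ≈ -1.42383.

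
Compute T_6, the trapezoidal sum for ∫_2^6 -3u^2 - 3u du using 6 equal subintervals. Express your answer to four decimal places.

-256.8889

Δu = (6 − 2)/6 = 2/3.
f(2) = -18, f(8/3) = -88/3, f(10/3) = -130/3, f(4) = -60, f(14/3) = -238/3, f(16/3) = -304/3, f(6) = -126.
T_6 = (Δu/2)·[f(u_0) + 2f(u_1) + ... + 2f(u_{5}) + f(u_6)].
Sum ≈ -256.8889.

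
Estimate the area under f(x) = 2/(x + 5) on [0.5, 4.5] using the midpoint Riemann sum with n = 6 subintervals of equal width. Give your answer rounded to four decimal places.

Δx = (4.5 − 0.5)/6 = 2/3.
Midpoints: 5/6, 1.5, 13/6, 17/6, 3.5, 25/6.
f(5/6) = 12/35, f(1.5) = 4/13, f(13/6) = 12/43, f(17/6) = 12/47, f(3.5) = 4/17, f(25/6) = 12/55.
Sum = Δx · [f(5/6) + f(1.5) + f(13/6) + ...].
Sum ≈ 1.0923.

1.0923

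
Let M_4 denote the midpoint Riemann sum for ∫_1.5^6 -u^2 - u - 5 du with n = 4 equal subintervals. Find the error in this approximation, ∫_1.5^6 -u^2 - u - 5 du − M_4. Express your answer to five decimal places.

-0.47461

Exact integral: ∫_1.5^6 f(u) du = -110.25.
M_4 ≈ -109.7753906.
Error ≈ -110.25 − (-109.7753906) ≈ -0.47461.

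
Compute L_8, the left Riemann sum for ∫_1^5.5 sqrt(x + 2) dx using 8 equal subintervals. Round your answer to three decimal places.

Δx = (5.5 − 1)/8 = 0.5625.
Left endpoints: 1, 1.5625, 2.125, 2.6875, 3.25, 3.8125, 4.375, 4.9375.
f(1) ≈ 1.732, f(1.5625) ≈ 1.887, f(2.125) ≈ 2.031, f(2.6875) ≈ 2.165, f(3.25) ≈ 2.291, f(3.8125) ≈ 2.411, f(4.375) ≈ 2.525, f(4.9375) ≈ 2.634.
Sum = Δx · [f(1) + f(1.5625) + f(2.125) + ...].
Sum ≈ 9.943.

9.943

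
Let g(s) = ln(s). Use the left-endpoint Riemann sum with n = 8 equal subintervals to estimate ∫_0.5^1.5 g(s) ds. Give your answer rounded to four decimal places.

Δs = (1.5 − 0.5)/8 = 0.125.
Left endpoints: 0.5, 0.625, 0.75, 0.875, 1, 1.125, 1.25, 1.375.
g(0.5) ≈ -0.6931, g(0.625) ≈ -0.4700, g(0.75) ≈ -0.2877, g(0.875) ≈ -0.1335, g(1) ≈ 0.0000, g(1.125) ≈ 0.1178, g(1.25) ≈ 0.2231, g(1.375) ≈ 0.3185.
Sum = Δs · [g(0.5) + g(0.625) + g(0.75) + ...].
Sum ≈ -0.1156.

-0.1156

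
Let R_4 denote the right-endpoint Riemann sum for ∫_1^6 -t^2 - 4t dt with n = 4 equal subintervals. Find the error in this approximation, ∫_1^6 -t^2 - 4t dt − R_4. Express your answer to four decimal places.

35.6771

Exact integral: ∫_1^6 f(t) dt ≈ -141.666667.
R_4 = -177.34375.
Error ≈ -141.666667 − (-177.34375) ≈ 35.6771.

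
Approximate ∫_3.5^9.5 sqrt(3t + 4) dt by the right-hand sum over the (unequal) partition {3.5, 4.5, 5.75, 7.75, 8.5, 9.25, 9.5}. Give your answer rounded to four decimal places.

Subinterval widths: 1, 1.25, 2, 0.75, 0.75, 0.25.
Right endpoints: 4.5, 5.75, 7.75, 8.5, 9.25, 9.5.
f(4.5) ≈ 4.1833, f(5.75) ≈ 4.6098, f(7.75) ≈ 5.2202, f(8.5) ≈ 5.4314, f(9.25) ≈ 5.6347, f(9.5) ≈ 5.7009.
Sum = Σ Δt_i · f(t_i).
Sum ≈ 30.1106.

30.1106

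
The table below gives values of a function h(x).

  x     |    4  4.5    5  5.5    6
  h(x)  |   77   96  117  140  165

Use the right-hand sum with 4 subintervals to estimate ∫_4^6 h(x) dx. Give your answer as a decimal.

259

Δx = 0.5.
Sum = 0.5·[96 + 117 + 140 + 165] = 259.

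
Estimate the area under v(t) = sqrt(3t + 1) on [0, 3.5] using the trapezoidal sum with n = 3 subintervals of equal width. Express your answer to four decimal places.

Δt = (3.5 − 0)/3 = 7/6.
v(0) ≈ 1.0000, v(7/6) ≈ 2.1213, v(7/3) ≈ 2.8284, v(3.5) ≈ 3.3912.
T_3 = (Δt/2)·[v(t_0) + 2v(t_1) + 2v(t_2) + v(t_3)].
Sum ≈ 8.3362.

8.3362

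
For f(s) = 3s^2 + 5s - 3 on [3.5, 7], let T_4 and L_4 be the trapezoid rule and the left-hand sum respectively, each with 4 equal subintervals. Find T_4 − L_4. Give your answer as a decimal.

T_4 = 382.83984375.
L_4 = 326.94921875.
T_4 − L_4 = 55.890625.

55.890625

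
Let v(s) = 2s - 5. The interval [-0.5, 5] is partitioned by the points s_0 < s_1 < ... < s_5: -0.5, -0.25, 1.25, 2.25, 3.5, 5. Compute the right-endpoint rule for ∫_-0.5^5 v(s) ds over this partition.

Subinterval widths: 0.25, 1.5, 1, 1.25, 1.5.
Right endpoints: -0.25, 1.25, 2.25, 3.5, 5.
v(-0.25) = -5.5, v(1.25) = -2.5, v(2.25) = -0.5, v(3.5) = 2, v(5) = 5.
Sum = Σ Δs_i · v(s_i).
Sum = 4.375.

4.375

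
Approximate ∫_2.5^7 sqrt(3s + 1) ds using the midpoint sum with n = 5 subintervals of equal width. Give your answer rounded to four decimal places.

Δs = (7 − 2.5)/5 = 0.9.
Midpoints: 2.95, 3.85, 4.75, 5.65, 6.55.
f(2.95) ≈ 3.1385, f(3.85) ≈ 3.5426, f(4.75) ≈ 3.9051, f(5.65) ≈ 4.2367, f(6.55) ≈ 4.5442.
Sum = Δs · [f(2.95) + f(3.85) + f(4.75) + f(5.65) + f(6.55)].
Sum ≈ 17.4304.

17.4304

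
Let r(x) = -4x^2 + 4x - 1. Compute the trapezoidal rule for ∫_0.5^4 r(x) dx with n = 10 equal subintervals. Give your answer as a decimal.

-57.4525

Δx = (4 − 0.5)/10 = 0.35.
r(0.5) = 0, r(0.85) = -0.49, r(1.2) = -1.96, r(1.55) = -4.41, r(1.9) = -7.84, r(2.25) = -12.25, r(2.6) = -17.64, r(2.95) = -24.01, r(3.3) = -31.36, r(3.65) = -39.69, r(4) = -49.
T_10 = (Δx/2)·[r(x_0) + 2r(x_1) + ... + 2r(x_{9}) + r(x_10)].
Sum = -57.4525.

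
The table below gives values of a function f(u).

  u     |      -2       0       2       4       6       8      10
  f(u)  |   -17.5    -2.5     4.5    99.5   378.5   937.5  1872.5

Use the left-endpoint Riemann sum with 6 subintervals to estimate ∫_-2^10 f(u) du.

2800

Δu = 2.
Sum = 2·[(-17.5) + (-2.5) + 4.5 + 99.5 + 378.5 + 937.5] = 2800.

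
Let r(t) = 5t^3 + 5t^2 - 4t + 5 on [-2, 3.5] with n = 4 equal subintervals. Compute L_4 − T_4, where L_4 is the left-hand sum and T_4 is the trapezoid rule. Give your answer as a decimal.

-188.1171875

L_4 ≈ 103.415039.
T_4 ≈ 291.532227.
L_4 − T_4 = -188.1171875.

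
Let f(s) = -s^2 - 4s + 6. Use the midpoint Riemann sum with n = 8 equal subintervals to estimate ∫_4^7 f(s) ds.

Δs = (7 − 4)/8 = 0.375.
Midpoints: 4.1875, 4.5625, 4.9375, 5.3125, 5.6875, 6.0625, 6.4375, 6.8125.
f(4.1875) = -28.28515625, f(4.5625) = -33.06640625, f(4.9375) = -38.12890625, f(5.3125) = -43.47265625, f(5.6875) = -49.09765625, f(6.0625) = -55.00390625, f(6.4375) = -61.19140625, f(6.8125) = -67.66015625.
Sum = Δs · [f(4.1875) + f(4.5625) + f(4.9375) + ...].
Sum = -140.96484375.

-140.96484375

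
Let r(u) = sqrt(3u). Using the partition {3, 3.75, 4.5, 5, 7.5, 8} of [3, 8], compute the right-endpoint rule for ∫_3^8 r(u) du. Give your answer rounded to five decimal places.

21.51578

Subinterval widths: 0.75, 0.75, 0.5, 2.5, 0.5.
Right endpoints: 3.75, 4.5, 5, 7.5, 8.
r(3.75) ≈ 3.35410, r(4.5) ≈ 3.67423, r(5) ≈ 3.87298, r(7.5) ≈ 4.74342, r(8) ≈ 4.89898.
Sum = Σ Δu_i · r(u_i).
Sum ≈ 21.51578.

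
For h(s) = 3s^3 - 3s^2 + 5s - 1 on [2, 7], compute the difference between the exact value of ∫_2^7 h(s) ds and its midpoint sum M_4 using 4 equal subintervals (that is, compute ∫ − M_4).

Exact integral: ∫_2^7 h(s) ds = 1561.25.
M_4 = 1536.8359375.
Error = 1561.25 − 1536.8359375 = 24.4140625.

24.4140625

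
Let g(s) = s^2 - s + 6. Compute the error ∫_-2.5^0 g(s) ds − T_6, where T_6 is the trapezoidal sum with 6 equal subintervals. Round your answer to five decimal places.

-0.07234

Exact integral: ∫_-2.5^0 g(s) ds ≈ 23.3333333.
T_6 ≈ 23.4056713.
Error ≈ 23.3333333 − 23.4056713 ≈ -0.07234.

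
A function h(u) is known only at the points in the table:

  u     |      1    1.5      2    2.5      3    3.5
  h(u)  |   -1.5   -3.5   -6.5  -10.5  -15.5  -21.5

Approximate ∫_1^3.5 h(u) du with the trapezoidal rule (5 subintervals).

Δu = 0.5.
T_5 = (0.5/2)·[(-1.5) + 2·(-3.5) + 2·(-6.5) + 2·(-10.5) + 2·(-15.5) + (-21.5)] = -23.75.

-23.75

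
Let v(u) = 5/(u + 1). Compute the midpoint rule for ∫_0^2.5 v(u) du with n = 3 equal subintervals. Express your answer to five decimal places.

Δu = (2.5 − 0)/3 = 5/6.
Midpoints: 5/12, 1.25, 25/12.
v(5/12) = 60/17, v(1.25) = 20/9, v(25/12) = 60/37.
Sum = Δu · [v(5/12) + v(1.25) + v(25/12)].
Sum ≈ 6.14438.

6.14438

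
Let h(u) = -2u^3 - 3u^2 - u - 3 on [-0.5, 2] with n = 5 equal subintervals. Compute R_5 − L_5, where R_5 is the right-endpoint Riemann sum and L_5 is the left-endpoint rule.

-15

R_5 = -33.75.
L_5 = -18.75.
R_5 − L_5 = -15.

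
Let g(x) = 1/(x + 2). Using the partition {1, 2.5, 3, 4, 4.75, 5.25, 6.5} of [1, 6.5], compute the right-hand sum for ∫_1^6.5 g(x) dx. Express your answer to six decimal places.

Subinterval widths: 1.5, 0.5, 1, 0.75, 0.5, 1.25.
Right endpoints: 2.5, 3, 4, 4.75, 5.25, 6.5.
g(2.5) = 2/9, g(3) = 0.2, g(4) = 1/6, g(4.75) = 4/27, g(5.25) = 4/29, g(6.5) = 2/17.
Sum = Σ Δx_i · g(x_i).
Sum ≈ 0.927135.

0.927135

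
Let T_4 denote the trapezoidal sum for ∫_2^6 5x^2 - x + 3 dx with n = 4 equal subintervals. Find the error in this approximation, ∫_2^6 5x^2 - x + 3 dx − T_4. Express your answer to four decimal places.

Exact integral: ∫_2^6 f(x) dx ≈ 342.666667.
T_4 = 346.
Error ≈ 342.666667 − 346 ≈ -3.3333.

-3.3333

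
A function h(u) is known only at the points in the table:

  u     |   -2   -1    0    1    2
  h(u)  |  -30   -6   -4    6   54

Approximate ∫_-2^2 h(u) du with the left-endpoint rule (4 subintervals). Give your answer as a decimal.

-34

Δu = 1.
Sum = 1·[(-30) + (-6) + (-4) + 6] = -34.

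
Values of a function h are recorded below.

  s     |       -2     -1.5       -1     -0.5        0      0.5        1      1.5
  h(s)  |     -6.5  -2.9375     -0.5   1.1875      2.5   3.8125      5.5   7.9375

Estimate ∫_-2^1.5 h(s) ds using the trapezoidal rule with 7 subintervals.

Δs = 0.5.
T_7 = (0.5/2)·[(-6.5) + 2·(-2.9375) + 2·(-0.5) + 2·1.1875 + 2·2.5 + 2·3.8125 + 2·5.5 + 7.9375] = 5.140625.

5.140625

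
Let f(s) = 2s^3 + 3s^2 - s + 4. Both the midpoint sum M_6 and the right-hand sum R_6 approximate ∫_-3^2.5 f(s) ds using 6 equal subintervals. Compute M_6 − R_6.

M_6 ≈ 44.45355903.
R_6 ≈ 78.95746528.
M_6 − R_6 = -34.50390625.

-34.50390625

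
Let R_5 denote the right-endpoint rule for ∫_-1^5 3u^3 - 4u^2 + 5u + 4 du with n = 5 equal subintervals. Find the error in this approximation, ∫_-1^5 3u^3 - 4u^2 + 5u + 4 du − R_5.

-207.36

Exact integral: ∫_-1^5 f(u) du = 384.
R_5 = 591.36.
Error = 384 − 591.36 = -207.36.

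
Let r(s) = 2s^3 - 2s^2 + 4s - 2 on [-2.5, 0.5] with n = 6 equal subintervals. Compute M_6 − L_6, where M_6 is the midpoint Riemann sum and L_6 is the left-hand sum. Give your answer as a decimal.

M_6 = -47.5.
L_6 = -62.875.
M_6 − L_6 = 15.375.

15.375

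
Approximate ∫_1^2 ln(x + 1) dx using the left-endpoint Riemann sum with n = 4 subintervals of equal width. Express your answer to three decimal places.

Δx = (2 − 1)/4 = 0.25.
Left endpoints: 1, 1.25, 1.5, 1.75.
f(1) ≈ 0.693, f(1.25) ≈ 0.811, f(1.5) ≈ 0.916, f(1.75) ≈ 1.012.
Sum = Δx · [f(1) + f(1.25) + f(1.5) + f(1.75)].
Sum ≈ 0.858.

0.858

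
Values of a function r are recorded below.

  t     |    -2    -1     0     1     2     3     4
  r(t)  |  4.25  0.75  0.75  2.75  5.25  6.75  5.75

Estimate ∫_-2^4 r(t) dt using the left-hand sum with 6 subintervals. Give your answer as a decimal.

Δt = 1.
Sum = 1·[4.25 + 0.75 + 0.75 + 2.75 + 5.25 + 6.75] = 20.5.

20.5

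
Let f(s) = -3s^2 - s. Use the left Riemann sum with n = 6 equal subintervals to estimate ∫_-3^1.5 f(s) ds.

-34.171875

Δs = (1.5 − (-3))/6 = 0.75.
Left endpoints: -3, -2.25, -1.5, -0.75, 0, 0.75.
f(-3) = -24, f(-2.25) = -12.9375, f(-1.5) = -5.25, f(-0.75) = -0.9375, f(0) = 0, f(0.75) = -2.4375.
Sum = Δs · [f(-3) + f(-2.25) + f(-1.5) + ...].
Sum = -34.171875.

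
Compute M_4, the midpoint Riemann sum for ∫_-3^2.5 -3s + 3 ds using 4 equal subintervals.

20.625

Δs = (2.5 − (-3))/4 = 1.375.
Midpoints: -2.3125, -0.9375, 0.4375, 1.8125.
f(-2.3125) = 9.9375, f(-0.9375) = 5.8125, f(0.4375) = 1.6875, f(1.8125) = -2.4375.
Sum = Δs · [f(-2.3125) + f(-0.9375) + f(0.4375) + f(1.8125)].
Sum = 20.625.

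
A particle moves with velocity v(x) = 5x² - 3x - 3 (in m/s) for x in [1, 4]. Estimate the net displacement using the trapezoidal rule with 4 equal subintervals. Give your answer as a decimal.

74.90625

Δx = (4 − 1)/4 = 0.75.
v(1) = -1, v(1.75) = 7.0625, v(2.5) = 20.75, v(3.25) = 40.0625, v(4) = 65.
T_4 = (Δx/2)·[v(x_0) + 2v(x_1) + 2v(x_2) + 2v(x_3) + v(x_4)].
Sum = 74.90625.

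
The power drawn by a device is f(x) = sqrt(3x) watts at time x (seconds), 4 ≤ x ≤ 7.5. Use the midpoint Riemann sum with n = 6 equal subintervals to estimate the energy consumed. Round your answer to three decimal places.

Δx = (7.5 − 4)/6 = 7/12.
Midpoints: 103/24, 4.875, 131/24, 145/24, 6.625, 173/24.
f(103/24) ≈ 3.588, f(4.875) ≈ 3.824, f(131/24) ≈ 4.047, f(145/24) ≈ 4.257, f(6.625) ≈ 4.458, f(173/24) ≈ 4.650.
Sum = Δx · [f(103/24) + f(4.875) + f(131/24) + ...].
Sum ≈ 14.481.

14.481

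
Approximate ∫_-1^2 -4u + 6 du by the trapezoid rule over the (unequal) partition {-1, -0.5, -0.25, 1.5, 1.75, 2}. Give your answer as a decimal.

12

Subinterval widths: 0.5, 0.25, 1.75, 0.25, 0.25.
f(-1) = 10, f(-0.5) = 8, f(-0.25) = 7, f(1.5) = 0, f(1.75) = -1, f(2) = -2.
On each subinterval the trapezoid contributes (Δu_i/2)·[f(u_{i-1}) + f(u_i)].
Sum = 12.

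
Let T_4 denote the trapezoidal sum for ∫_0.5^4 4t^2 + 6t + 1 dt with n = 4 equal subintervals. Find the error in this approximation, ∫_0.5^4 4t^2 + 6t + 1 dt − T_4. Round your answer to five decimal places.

-1.78646

Exact integral: ∫_0.5^4 f(t) dt ≈ 135.9166667.
T_4 = 137.703125.
Error ≈ 135.9166667 − 137.703125 ≈ -1.78646.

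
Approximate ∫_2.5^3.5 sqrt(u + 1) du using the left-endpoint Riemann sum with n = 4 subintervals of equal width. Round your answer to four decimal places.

Δu = (3.5 − 2.5)/4 = 0.25.
Left endpoints: 2.5, 2.75, 3, 3.25.
f(2.5) ≈ 1.8708, f(2.75) ≈ 1.9365, f(3) ≈ 2.0000, f(3.25) ≈ 2.0616.
Sum = Δu · [f(2.5) + f(2.75) + f(3) + f(3.25)].
Sum ≈ 1.9672.

1.9672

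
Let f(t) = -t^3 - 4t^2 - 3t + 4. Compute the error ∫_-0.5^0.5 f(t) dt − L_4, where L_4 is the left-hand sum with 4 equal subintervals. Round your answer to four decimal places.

Exact integral: ∫_-0.5^0.5 f(t) dt ≈ 3.666667.
L_4 = 4.03125.
Error ≈ 3.666667 − 4.03125 ≈ -0.3646.

-0.3646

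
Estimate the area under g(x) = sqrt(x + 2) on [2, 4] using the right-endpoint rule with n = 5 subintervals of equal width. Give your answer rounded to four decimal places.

4.5539

Δx = (4 − 2)/5 = 0.4.
Right endpoints: 2.4, 2.8, 3.2, 3.6, 4.
g(2.4) ≈ 2.0976, g(2.8) ≈ 2.1909, g(3.2) ≈ 2.2804, g(3.6) ≈ 2.3664, g(4) ≈ 2.4495.
Sum = Δx · [g(2.4) + g(2.8) + g(3.2) + g(3.6) + g(4)].
Sum ≈ 4.5539.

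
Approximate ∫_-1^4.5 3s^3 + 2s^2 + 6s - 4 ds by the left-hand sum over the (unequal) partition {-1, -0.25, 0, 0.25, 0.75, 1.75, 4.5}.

70.0546875

Subinterval widths: 0.75, 0.25, 0.25, 0.5, 1, 2.75.
Left endpoints: -1, -0.25, 0, 0.25, 0.75, 1.75.
f(-1) = -11, f(-0.25) = -5.421875, f(0) = -4, f(0.25) = -2.328125, f(0.75) = 2.890625, f(1.75) = 28.703125.
Sum = Σ Δs_i · f(s_i).
Sum = 70.0546875.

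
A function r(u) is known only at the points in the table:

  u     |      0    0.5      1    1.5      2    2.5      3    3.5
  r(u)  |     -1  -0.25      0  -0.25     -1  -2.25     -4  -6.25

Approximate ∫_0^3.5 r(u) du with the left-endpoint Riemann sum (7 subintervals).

-4.375

Δu = 0.5.
Sum = 0.5·[(-1) + (-0.25) + 0 + (-0.25) + (-1) + (-2.25) + (-4)] = -4.375.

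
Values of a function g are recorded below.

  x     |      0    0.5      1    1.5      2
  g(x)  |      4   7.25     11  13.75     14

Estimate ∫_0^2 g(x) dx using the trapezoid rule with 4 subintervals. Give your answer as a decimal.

Δx = 0.5.
T_4 = (0.5/2)·[4 + 2·7.25 + 2·11 + 2·13.75 + 14] = 20.5.

20.5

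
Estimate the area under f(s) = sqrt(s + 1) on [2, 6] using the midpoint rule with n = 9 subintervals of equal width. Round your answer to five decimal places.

Δs = (6 − 2)/9 = 4/9.
Midpoints: 20/9, 8/3, 28/9, 32/9, 4, 40/9, 44/9, 16/3, 52/9.
f(20/9) ≈ 1.79505, f(8/3) ≈ 1.91485, f(28/9) ≈ 2.02759, f(32/9) ≈ 2.13437, f(4) ≈ 2.23607, f(40/9) ≈ 2.33333, f(44/9) ≈ 2.42670, f(16/3) ≈ 2.51661, f(52/9) ≈ 2.60342.
Sum = Δs · [f(20/9) + f(8/3) + f(28/9) + ...].
Sum ≈ 8.88356.

8.88356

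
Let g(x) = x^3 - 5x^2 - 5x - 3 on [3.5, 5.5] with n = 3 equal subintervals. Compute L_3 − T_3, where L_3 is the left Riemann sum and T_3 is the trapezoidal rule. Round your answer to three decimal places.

L_3 ≈ -72.15741.
T_3 ≈ -64.32407.
L_3 − T_3 ≈ -7.833.

-7.833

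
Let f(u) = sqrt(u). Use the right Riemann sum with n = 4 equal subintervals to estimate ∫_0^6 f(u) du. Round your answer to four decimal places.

Δu = (6 − 0)/4 = 1.5.
Right endpoints: 1.5, 3, 4.5, 6.
f(1.5) ≈ 1.2247, f(3) ≈ 1.7321, f(4.5) ≈ 2.1213, f(6) ≈ 2.4495.
Sum = Δu · [f(1.5) + f(3) + f(4.5) + f(6)].
Sum ≈ 11.2914.

11.2914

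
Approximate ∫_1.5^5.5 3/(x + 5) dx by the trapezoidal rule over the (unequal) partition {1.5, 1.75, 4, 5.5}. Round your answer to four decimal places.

Subinterval widths: 0.25, 2.25, 1.5.
f(1.5) = 6/13, f(1.75) = 4/9, f(4) = 1/3, f(5.5) = 2/7.
On each subinterval the trapezoid contributes (Δx_i/2)·[f(x_{i-1}) + f(x_i)].
Sum ≈ 1.4525.

1.4525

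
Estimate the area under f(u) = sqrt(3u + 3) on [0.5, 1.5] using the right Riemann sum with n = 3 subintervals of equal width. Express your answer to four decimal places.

Δu = (1.5 − 0.5)/3 = 1/3.
Right endpoints: 5/6, 7/6, 1.5.
f(5/6) ≈ 2.3452, f(7/6) ≈ 2.5495, f(1.5) ≈ 2.7386.
Sum = Δu · [f(5/6) + f(7/6) + f(1.5)].
Sum ≈ 2.5444.

2.5444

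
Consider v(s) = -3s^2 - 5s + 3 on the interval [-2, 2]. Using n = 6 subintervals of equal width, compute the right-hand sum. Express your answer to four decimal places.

-11.5556

Δs = (2 − (-2))/6 = 2/3.
Right endpoints: -4/3, -2/3, 0, 2/3, 4/3, 2.
v(-4/3) = 13/3, v(-2/3) = 5, v(0) = 3, v(2/3) = -5/3, v(4/3) = -9, v(2) = -19.
Sum = Δs · [v(-4/3) + v(-2/3) + v(0) + ...].
Sum ≈ -11.5556.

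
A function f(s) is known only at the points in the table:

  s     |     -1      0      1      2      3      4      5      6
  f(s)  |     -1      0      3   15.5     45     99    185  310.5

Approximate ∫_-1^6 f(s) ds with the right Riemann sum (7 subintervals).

658

Δs = 1.
Sum = 1·[0 + 3 + 15.5 + 45 + 99 + 185 + 310.5] = 658.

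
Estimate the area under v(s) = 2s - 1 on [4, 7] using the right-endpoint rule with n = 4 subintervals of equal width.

Δs = (7 − 4)/4 = 0.75.
Right endpoints: 4.75, 5.5, 6.25, 7.
v(4.75) = 8.5, v(5.5) = 10, v(6.25) = 11.5, v(7) = 13.
Sum = Δs · [v(4.75) + v(5.5) + v(6.25) + v(7)].
Sum = 32.25.

32.25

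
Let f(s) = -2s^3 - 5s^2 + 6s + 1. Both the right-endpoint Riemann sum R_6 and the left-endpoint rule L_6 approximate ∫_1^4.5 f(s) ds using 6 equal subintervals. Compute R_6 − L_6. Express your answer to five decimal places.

R_6 ≈ -372.2780671.
L_6 ≈ -223.2364005.
R_6 − L_6 ≈ -149.04167.

-149.04167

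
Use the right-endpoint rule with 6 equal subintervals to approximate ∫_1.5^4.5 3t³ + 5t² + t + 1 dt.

555.0625

Δt = (4.5 − 1.5)/6 = 0.5.
Right endpoints: 2, 2.5, 3, 3.5, 4, 4.5.
f(2) = 47, f(2.5) = 81.625, f(3) = 130, f(3.5) = 194.375, f(4) = 277, f(4.5) = 380.125.
Sum = Δt · [f(2) + f(2.5) + f(3) + ...].
Sum = 555.0625.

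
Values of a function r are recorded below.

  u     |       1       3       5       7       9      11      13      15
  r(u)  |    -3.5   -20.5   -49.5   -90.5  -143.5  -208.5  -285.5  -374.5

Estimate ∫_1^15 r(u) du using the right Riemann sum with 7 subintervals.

Δu = 2.
Sum = 2·[(-20.5) + (-49.5) + (-90.5) + (-143.5) + (-208.5) + (-285.5) + (-374.5)] = -2345.

-2345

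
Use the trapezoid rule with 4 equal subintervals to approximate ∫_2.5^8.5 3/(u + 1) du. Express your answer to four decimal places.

Δu = (8.5 − 2.5)/4 = 1.5.
f(2.5) = 6/7, f(4) = 0.6, f(5.5) = 6/13, f(7) = 0.375, f(8.5) = 6/19.
T_4 = (Δu/2)·[f(u_0) + 2f(u_1) + 2f(u_2) + 2f(u_3) + f(u_4)].
Sum ≈ 3.0345.

3.0345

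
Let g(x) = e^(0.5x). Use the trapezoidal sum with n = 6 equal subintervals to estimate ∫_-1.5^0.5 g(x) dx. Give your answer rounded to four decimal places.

Δx = (0.5 − (-1.5))/6 = 1/3.
g(-1.5) ≈ 0.4724, g(-7/6) ≈ 0.5580, g(-5/6) ≈ 0.6592, g(-0.5) ≈ 0.7788, g(-1/6) ≈ 0.9200, g(1/6) ≈ 1.0869, g(0.5) ≈ 1.2840.
T_6 = (Δx/2)·[g(x_0) + 2g(x_1) + ... + 2g(x_{5}) + g(x_6)].
Sum ≈ 1.6271.

1.6271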